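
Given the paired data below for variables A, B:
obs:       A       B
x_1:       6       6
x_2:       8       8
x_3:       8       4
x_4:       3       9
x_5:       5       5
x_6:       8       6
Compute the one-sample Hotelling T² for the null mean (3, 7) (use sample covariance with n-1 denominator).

Step 1 — sample mean vector:
  mean(A) = (6 + 8 + 8 + 3 + 5 + 8) / 6 = 38/6 = 6.3333
  mean(B) = (6 + 8 + 4 + 9 + 5 + 6) / 6 = 38/6 = 6.3333
  x̄ = (6.3333, 6.3333),  deviation x̄ - mu_0 = (6.3333, 6.3333) - (3, 7) = (3.3333, -0.6667).

Step 2 — sample covariance matrix, S[i,j] = (1/(n-1)) · Σ_k (x_{k,i} - mean_i) · (x_{k,j} - mean_j), divisor n-1 = 5:
  S[A,A] = ((-0.3333)·(-0.3333) + (1.6667)·(1.6667) + (1.6667)·(1.6667) + (-3.3333)·(-3.3333) + (-1.3333)·(-1.3333) + (1.6667)·(1.6667)) / 5 = 21.3333/5 = 4.2667
  S[A,B] = ((-0.3333)·(-0.3333) + (1.6667)·(1.6667) + (1.6667)·(-2.3333) + (-3.3333)·(2.6667) + (-1.3333)·(-1.3333) + (1.6667)·(-0.3333)) / 5 = -8.6667/5 = -1.7333
  S[B,B] = ((-0.3333)·(-0.3333) + (1.6667)·(1.6667) + (-2.3333)·(-2.3333) + (2.6667)·(2.6667) + (-1.3333)·(-1.3333) + (-0.3333)·(-0.3333)) / 5 = 17.3333/5 = 3.4667
  S = [[4.2667, -1.7333],
 [-1.7333, 3.4667]].

Step 3 — invert S. det(S) = 4.2667·3.4667 - (-1.7333)² = 11.7867.
  S^{-1} = (1/det) · [[d, -b], [-b, a]] = [[0.2941, 0.1471],
 [0.1471, 0.362]].

Step 4 — quadratic form (x̄ - mu_0)^T · S^{-1} · (x̄ - mu_0):
  S^{-1} · (x̄ - mu_0) = (0.8824, 0.2489),
  (x̄ - mu_0)^T · [...] = (3.3333)·(0.8824) + (-0.6667)·(0.2489) = 2.7753.

Step 5 — scale by n: T² = 6 · 2.7753 = 16.6516.

T² ≈ 16.6516


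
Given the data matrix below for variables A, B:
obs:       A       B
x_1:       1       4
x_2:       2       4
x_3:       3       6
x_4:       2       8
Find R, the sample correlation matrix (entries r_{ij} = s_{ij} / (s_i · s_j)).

Step 1 — column means:
  mean(A) = (1 + 2 + 3 + 2) / 4 = 8/4 = 2
  mean(B) = (4 + 4 + 6 + 8) / 4 = 22/4 = 5.5

Step 2 — sample variances and covariances s[i,j] = (1/(n-1)) · Σ_k (x_{k,i} - mean_i) · (x_{k,j} - mean_j), with n-1 = 3:
  s[A,A] = ((-1)·(-1) + (0)·(0) + (1)·(1) + (0)·(0)) / 3 = 2/3 = 0.6667
  s[A,B] = ((-1)·(-1.5) + (0)·(-1.5) + (1)·(0.5) + (0)·(2.5)) / 3 = 2/3 = 0.6667
  s[B,B] = ((-1.5)·(-1.5) + (-1.5)·(-1.5) + (0.5)·(0.5) + (2.5)·(2.5)) / 3 = 11/3 = 3.6667
  Sample standard deviations s_i = √(s[i,i]):
  s(A) = √(0.6667) = 0.8165
  s(B) = √(3.6667) = 1.9149

Step 3 — r_{ij} = s_{ij} / (s_i · s_j):
  r[A,A] = 1 (diagonal).
  r[A,B] = 0.6667 / (0.8165 · 1.9149) = 0.6667 / 1.5635 = 0.4264
  r[B,B] = 1 (diagonal).

R is symmetric with unit diagonal. Assembling:

R = [[1, 0.4264],
 [0.4264, 1]]


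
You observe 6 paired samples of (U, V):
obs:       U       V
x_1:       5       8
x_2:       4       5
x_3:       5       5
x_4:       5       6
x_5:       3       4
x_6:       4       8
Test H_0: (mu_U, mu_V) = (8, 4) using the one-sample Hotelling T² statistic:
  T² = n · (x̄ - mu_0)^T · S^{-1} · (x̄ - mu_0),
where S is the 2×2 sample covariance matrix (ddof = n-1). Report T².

Step 1 — sample mean vector:
  mean(U) = (5 + 4 + 5 + 5 + 3 + 4) / 6 = 26/6 = 4.3333
  mean(V) = (8 + 5 + 5 + 6 + 4 + 8) / 6 = 36/6 = 6
  x̄ = (4.3333, 6),  deviation x̄ - mu_0 = (4.3333, 6) - (8, 4) = (-3.6667, 2).

Step 2 — sample covariance matrix, S[i,j] = (1/(n-1)) · Σ_k (x_{k,i} - mean_i) · (x_{k,j} - mean_j), divisor n-1 = 5:
  S[U,U] = ((0.6667)·(0.6667) + (-0.3333)·(-0.3333) + (0.6667)·(0.6667) + (0.6667)·(0.6667) + (-1.3333)·(-1.3333) + (-0.3333)·(-0.3333)) / 5 = 3.3333/5 = 0.6667
  S[U,V] = ((0.6667)·(2) + (-0.3333)·(-1) + (0.6667)·(-1) + (0.6667)·(0) + (-1.3333)·(-2) + (-0.3333)·(2)) / 5 = 3/5 = 0.6
  S[V,V] = ((2)·(2) + (-1)·(-1) + (-1)·(-1) + (0)·(0) + (-2)·(-2) + (2)·(2)) / 5 = 14/5 = 2.8
  S = [[0.6667, 0.6],
 [0.6, 2.8]].

Step 3 — invert S. det(S) = 0.6667·2.8 - (0.6)² = 1.5067.
  S^{-1} = (1/det) · [[d, -b], [-b, a]] = [[1.8584, -0.3982],
 [-0.3982, 0.4425]].

Step 4 — quadratic form (x̄ - mu_0)^T · S^{-1} · (x̄ - mu_0):
  S^{-1} · (x̄ - mu_0) = (-7.6106, 2.3451),
  (x̄ - mu_0)^T · [...] = (-3.6667)·(-7.6106) + (2)·(2.3451) = 32.5959.

Step 5 — scale by n: T² = 6 · 32.5959 = 195.5752.

T² ≈ 195.5752


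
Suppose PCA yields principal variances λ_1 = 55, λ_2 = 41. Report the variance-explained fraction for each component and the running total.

Step 1 — total variance = trace(Sigma) = Σ λ_i = 55 + 41 = 96.

Step 2 — fraction explained by component i = λ_i / Σ λ:
  PC1: 55/96 = 0.5729
  PC2: 41/96 = 0.4271

Step 3 — cumulative fraction after k components = (λ_1 + ... + λ_k) / Σ λ:
  k = 1: 55/96 = 0.5729
  k = 2: (55 + 41)/96 = 96/96 = 1

Summary (fraction, with percent):

explained: PC1 0.5729 (57.29%), PC2 0.4271 (42.71%);  cumulative: 0.5729, 1


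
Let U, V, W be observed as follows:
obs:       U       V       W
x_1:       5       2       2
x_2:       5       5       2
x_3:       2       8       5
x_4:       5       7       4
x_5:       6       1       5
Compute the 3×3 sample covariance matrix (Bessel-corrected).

Step 1 — column means:
  mean(U) = (5 + 5 + 2 + 5 + 6) / 5 = 23/5 = 4.6
  mean(V) = (2 + 5 + 8 + 7 + 1) / 5 = 23/5 = 4.6
  mean(W) = (2 + 2 + 5 + 4 + 5) / 5 = 18/5 = 3.6

Step 2 — sample covariance S[i,j] = (1/(n-1)) · Σ_k (x_{k,i} - mean_i) · (x_{k,j} - mean_j), with n-1 = 4.
  S[U,U] = ((0.4)·(0.4) + (0.4)·(0.4) + (-2.6)·(-2.6) + (0.4)·(0.4) + (1.4)·(1.4)) / 4 = 9.2/4 = 2.3
  S[U,V] = ((0.4)·(-2.6) + (0.4)·(0.4) + (-2.6)·(3.4) + (0.4)·(2.4) + (1.4)·(-3.6)) / 4 = -13.8/4 = -3.45
  S[U,W] = ((0.4)·(-1.6) + (0.4)·(-1.6) + (-2.6)·(1.4) + (0.4)·(0.4) + (1.4)·(1.4)) / 4 = -2.8/4 = -0.7
  S[V,V] = ((-2.6)·(-2.6) + (0.4)·(0.4) + (3.4)·(3.4) + (2.4)·(2.4) + (-3.6)·(-3.6)) / 4 = 37.2/4 = 9.3
  S[V,W] = ((-2.6)·(-1.6) + (0.4)·(-1.6) + (3.4)·(1.4) + (2.4)·(0.4) + (-3.6)·(1.4)) / 4 = 4.2/4 = 1.05
  S[W,W] = ((-1.6)·(-1.6) + (-1.6)·(-1.6) + (1.4)·(1.4) + (0.4)·(0.4) + (1.4)·(1.4)) / 4 = 9.2/4 = 2.3

S is symmetric (S[j,i] = S[i,j]). Assembling:

S = [[2.3, -3.45, -0.7],
 [-3.45, 9.3, 1.05],
 [-0.7, 1.05, 2.3]]


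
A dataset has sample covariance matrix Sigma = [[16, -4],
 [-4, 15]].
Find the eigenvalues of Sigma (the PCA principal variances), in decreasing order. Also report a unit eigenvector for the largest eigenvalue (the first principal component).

Step 1 — characteristic polynomial of 2×2 Sigma:
  det(Sigma - λI) = λ² - trace · λ + det = 0.
  trace = 16 + 15 = 31, det = 16·15 - (-4)² = 224.
Step 2 — discriminant:
  Δ = trace² - 4·det = 961 - 896 = 65.
Step 3 — eigenvalues:
  λ = (trace ± √Δ)/2 = (31 ± 8.0623)/2,
  λ_1 = 19.5311,  λ_2 = 11.4689.

Step 4 — unit eigenvector for λ_1: solve (Sigma - λ_1 I)v = 0. First row:
  (16 - 19.5311)·v_x + (-4)·v_y = 0, i.e. (-3.5311)·v_x + (-4)·v_y = 0,
  so v ∝ (b, λ_1 - a) = (-4, 3.5311); multiply by -1 so the first entry is positive: u = (4, -3.5311).
  ||u|| = √((4)² + (-3.5311)²) = √(28.4689) ≈ 5.3356,
  v_1 = u/||u|| ≈ (0.7497, -0.6618) (||v_1|| = 1).

λ_1 = 19.5311,  λ_2 = 11.4689;  v_1 ≈ (0.7497, -0.6618)


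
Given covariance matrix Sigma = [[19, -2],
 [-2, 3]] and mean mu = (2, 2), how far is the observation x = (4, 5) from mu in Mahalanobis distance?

Step 1 — centre the observation: (x - mu) = (2, 3).

Step 2 — invert Sigma. det(Sigma) = 19·3 - (-2)² = 53.
  Sigma^{-1} = (1/det) · [[d, -b], [-b, a]] = [[0.0566, 0.0377],
 [0.0377, 0.3585]].

Step 3 — form the quadratic (x - mu)^T · Sigma^{-1} · (x - mu):
  Sigma^{-1} · (x - mu) = (0.2264, 1.1509).
  (x - mu)^T · [Sigma^{-1} · (x - mu)] = (2)·(0.2264) + (3)·(1.1509) = 3.9057.

Step 4 — take square root: d = √(3.9057) ≈ 1.9763.

d(x, mu) = √(3.9057) ≈ 1.9763


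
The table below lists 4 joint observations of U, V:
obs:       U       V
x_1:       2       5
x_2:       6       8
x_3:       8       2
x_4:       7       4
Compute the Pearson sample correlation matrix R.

Step 1 — column means:
  mean(U) = (2 + 6 + 8 + 7) / 4 = 23/4 = 5.75
  mean(V) = (5 + 8 + 2 + 4) / 4 = 19/4 = 4.75

Step 2 — sample variances and covariances s[i,j] = (1/(n-1)) · Σ_k (x_{k,i} - mean_i) · (x_{k,j} - mean_j), with n-1 = 3:
  s[U,U] = ((-3.75)·(-3.75) + (0.25)·(0.25) + (2.25)·(2.25) + (1.25)·(1.25)) / 3 = 20.75/3 = 6.9167
  s[U,V] = ((-3.75)·(0.25) + (0.25)·(3.25) + (2.25)·(-2.75) + (1.25)·(-0.75)) / 3 = -7.25/3 = -2.4167
  s[V,V] = ((0.25)·(0.25) + (3.25)·(3.25) + (-2.75)·(-2.75) + (-0.75)·(-0.75)) / 3 = 18.75/3 = 6.25
  Sample standard deviations s_i = √(s[i,i]):
  s(U) = √(6.9167) = 2.63
  s(V) = √(6.25) = 2.5

Step 3 — r_{ij} = s_{ij} / (s_i · s_j):
  r[U,U] = 1 (diagonal).
  r[U,V] = -2.4167 / (2.63 · 2.5) = -2.4167 / 6.5749 = -0.3676
  r[V,V] = 1 (diagonal).

R is symmetric with unit diagonal. Assembling:

R = [[1, -0.3676],
 [-0.3676, 1]]


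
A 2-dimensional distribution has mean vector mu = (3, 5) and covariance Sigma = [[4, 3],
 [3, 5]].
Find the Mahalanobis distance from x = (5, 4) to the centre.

Step 1 — centre the observation: (x - mu) = (2, -1).

Step 2 — invert Sigma. det(Sigma) = 4·5 - (3)² = 11.
  Sigma^{-1} = (1/det) · [[d, -b], [-b, a]] = [[0.4545, -0.2727],
 [-0.2727, 0.3636]].

Step 3 — form the quadratic (x - mu)^T · Sigma^{-1} · (x - mu):
  Sigma^{-1} · (x - mu) = (1.1818, -0.9091).
  (x - mu)^T · [Sigma^{-1} · (x - mu)] = (2)·(1.1818) + (-1)·(-0.9091) = 3.2727.

Step 4 — take square root: d = √(3.2727) ≈ 1.8091.

d(x, mu) = √(3.2727) ≈ 1.8091


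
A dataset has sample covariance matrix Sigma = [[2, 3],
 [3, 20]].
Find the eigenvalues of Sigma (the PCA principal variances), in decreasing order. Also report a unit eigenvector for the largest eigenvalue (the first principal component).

Step 1 — characteristic polynomial of 2×2 Sigma:
  det(Sigma - λI) = λ² - trace · λ + det = 0.
  trace = 2 + 20 = 22, det = 2·20 - (3)² = 31.
Step 2 — discriminant:
  Δ = trace² - 4·det = 484 - 124 = 360.
Step 3 — eigenvalues:
  λ = (trace ± √Δ)/2 = (22 ± 18.9737)/2,
  λ_1 = 20.4868,  λ_2 = 1.5132.

Step 4 — unit eigenvector for λ_1: solve (Sigma - λ_1 I)v = 0. First row:
  (2 - 20.4868)·v_x + (3)·v_y = 0, i.e. (-18.4868)·v_x + (3)·v_y = 0,
  so v ∝ (b, λ_1 - a) = (3, 18.4868) = u.
  ||u|| = √((3)² + (18.4868)²) = √(350.763) ≈ 18.7287,
  v_1 = u/||u|| ≈ (0.1602, 0.9871) (||v_1|| = 1).

λ_1 = 20.4868,  λ_2 = 1.5132;  v_1 ≈ (0.1602, 0.9871)


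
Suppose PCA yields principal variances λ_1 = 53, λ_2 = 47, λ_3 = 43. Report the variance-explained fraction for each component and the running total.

Step 1 — total variance = trace(Sigma) = Σ λ_i = 53 + 47 + 43 = 143.

Step 2 — fraction explained by component i = λ_i / Σ λ:
  PC1: 53/143 = 0.3706
  PC2: 47/143 = 0.3287
  PC3: 43/143 = 0.3007

Step 3 — cumulative fraction after k components = (λ_1 + ... + λ_k) / Σ λ:
  k = 1: 53/143 = 0.3706
  k = 2: (53 + 47)/143 = 100/143 = 0.6993
  k = 3: (53 + 47 + 43)/143 = 143/143 = 1

Summary (fraction, with percent):

explained: PC1 0.3706 (37.06%), PC2 0.3287 (32.87%), PC3 0.3007 (30.07%);  cumulative: 0.3706, 0.6993, 1


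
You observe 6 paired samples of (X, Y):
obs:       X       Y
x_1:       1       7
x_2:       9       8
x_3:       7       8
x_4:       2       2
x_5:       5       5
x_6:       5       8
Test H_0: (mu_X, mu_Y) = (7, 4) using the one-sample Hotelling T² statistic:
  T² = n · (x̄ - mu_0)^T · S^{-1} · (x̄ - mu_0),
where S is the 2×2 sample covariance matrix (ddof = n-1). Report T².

Step 1 — sample mean vector:
  mean(X) = (1 + 9 + 7 + 2 + 5 + 5) / 6 = 29/6 = 4.8333
  mean(Y) = (7 + 8 + 8 + 2 + 5 + 8) / 6 = 38/6 = 6.3333
  x̄ = (4.8333, 6.3333),  deviation x̄ - mu_0 = (4.8333, 6.3333) - (7, 4) = (-2.1667, 2.3333).

Step 2 — sample covariance matrix, S[i,j] = (1/(n-1)) · Σ_k (x_{k,i} - mean_i) · (x_{k,j} - mean_j), divisor n-1 = 5:
  S[X,X] = ((-3.8333)·(-3.8333) + (4.1667)·(4.1667) + (2.1667)·(2.1667) + (-2.8333)·(-2.8333) + (0.1667)·(0.1667) + (0.1667)·(0.1667)) / 5 = 44.8333/5 = 8.9667
  S[X,Y] = ((-3.8333)·(0.6667) + (4.1667)·(1.6667) + (2.1667)·(1.6667) + (-2.8333)·(-4.3333) + (0.1667)·(-1.3333) + (0.1667)·(1.6667)) / 5 = 20.3333/5 = 4.0667
  S[Y,Y] = ((0.6667)·(0.6667) + (1.6667)·(1.6667) + (1.6667)·(1.6667) + (-4.3333)·(-4.3333) + (-1.3333)·(-1.3333) + (1.6667)·(1.6667)) / 5 = 29.3333/5 = 5.8667
  S = [[8.9667, 4.0667],
 [4.0667, 5.8667]].

Step 3 — invert S. det(S) = 8.9667·5.8667 - (4.0667)² = 36.0667.
  S^{-1} = (1/det) · [[d, -b], [-b, a]] = [[0.1627, -0.1128],
 [-0.1128, 0.2486]].

Step 4 — quadratic form (x̄ - mu_0)^T · S^{-1} · (x̄ - mu_0):
  S^{-1} · (x̄ - mu_0) = (-0.6155, 0.8244),
  (x̄ - mu_0)^T · [...] = (-2.1667)·(-0.6155) + (2.3333)·(0.8244) = 3.2572.

Step 5 — scale by n: T² = 6 · 3.2572 = 19.5434.

T² ≈ 19.5434


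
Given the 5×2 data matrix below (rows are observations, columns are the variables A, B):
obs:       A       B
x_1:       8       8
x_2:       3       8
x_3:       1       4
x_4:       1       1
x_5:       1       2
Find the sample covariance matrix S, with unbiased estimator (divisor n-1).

Step 1 — column means:
  mean(A) = (8 + 3 + 1 + 1 + 1) / 5 = 14/5 = 2.8
  mean(B) = (8 + 8 + 4 + 1 + 2) / 5 = 23/5 = 4.6

Step 2 — sample covariance S[i,j] = (1/(n-1)) · Σ_k (x_{k,i} - mean_i) · (x_{k,j} - mean_j), with n-1 = 4.
  S[A,A] = ((5.2)·(5.2) + (0.2)·(0.2) + (-1.8)·(-1.8) + (-1.8)·(-1.8) + (-1.8)·(-1.8)) / 4 = 36.8/4 = 9.2
  S[A,B] = ((5.2)·(3.4) + (0.2)·(3.4) + (-1.8)·(-0.6) + (-1.8)·(-3.6) + (-1.8)·(-2.6)) / 4 = 30.6/4 = 7.65
  S[B,B] = ((3.4)·(3.4) + (3.4)·(3.4) + (-0.6)·(-0.6) + (-3.6)·(-3.6) + (-2.6)·(-2.6)) / 4 = 43.2/4 = 10.8

S is symmetric (S[j,i] = S[i,j]). Assembling:

S = [[9.2, 7.65],
 [7.65, 10.8]]


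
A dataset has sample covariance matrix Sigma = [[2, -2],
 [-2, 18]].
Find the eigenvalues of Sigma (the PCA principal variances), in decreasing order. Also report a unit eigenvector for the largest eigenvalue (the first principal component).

Step 1 — characteristic polynomial of 2×2 Sigma:
  det(Sigma - λI) = λ² - trace · λ + det = 0.
  trace = 2 + 18 = 20, det = 2·18 - (-2)² = 32.
Step 2 — discriminant:
  Δ = trace² - 4·det = 400 - 128 = 272.
Step 3 — eigenvalues:
  λ = (trace ± √Δ)/2 = (20 ± 16.4924)/2,
  λ_1 = 18.2462,  λ_2 = 1.7538.

Step 4 — unit eigenvector for λ_1: solve (Sigma - λ_1 I)v = 0. First row:
  (2 - 18.2462)·v_x + (-2)·v_y = 0, i.e. (-16.2462)·v_x + (-2)·v_y = 0,
  so v ∝ (b, λ_1 - a) = (-2, 16.2462); multiply by -1 so the first entry is positive: u = (2, -16.2462).
  ||u|| = √((2)² + (-16.2462)²) = √(267.9394) ≈ 16.3689,
  v_1 = u/||u|| ≈ (0.1222, -0.9925) (||v_1|| = 1).

λ_1 = 18.2462,  λ_2 = 1.7538;  v_1 ≈ (0.1222, -0.9925)


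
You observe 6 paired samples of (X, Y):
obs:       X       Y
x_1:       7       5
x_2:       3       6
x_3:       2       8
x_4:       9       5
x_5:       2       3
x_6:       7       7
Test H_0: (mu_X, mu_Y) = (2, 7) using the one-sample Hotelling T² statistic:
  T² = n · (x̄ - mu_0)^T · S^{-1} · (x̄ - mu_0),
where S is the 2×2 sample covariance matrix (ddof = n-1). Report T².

Step 1 — sample mean vector:
  mean(X) = (7 + 3 + 2 + 9 + 2 + 7) / 6 = 30/6 = 5
  mean(Y) = (5 + 6 + 8 + 5 + 3 + 7) / 6 = 34/6 = 5.6667
  x̄ = (5, 5.6667),  deviation x̄ - mu_0 = (5, 5.6667) - (2, 7) = (3, -1.3333).

Step 2 — sample covariance matrix, S[i,j] = (1/(n-1)) · Σ_k (x_{k,i} - mean_i) · (x_{k,j} - mean_j), divisor n-1 = 5:
  S[X,X] = ((2)·(2) + (-2)·(-2) + (-3)·(-3) + (4)·(4) + (-3)·(-3) + (2)·(2)) / 5 = 46/5 = 9.2
  S[X,Y] = ((2)·(-0.6667) + (-2)·(0.3333) + (-3)·(2.3333) + (4)·(-0.6667) + (-3)·(-2.6667) + (2)·(1.3333)) / 5 = -1/5 = -0.2
  S[Y,Y] = ((-0.6667)·(-0.6667) + (0.3333)·(0.3333) + (2.3333)·(2.3333) + (-0.6667)·(-0.6667) + (-2.6667)·(-2.6667) + (1.3333)·(1.3333)) / 5 = 15.3333/5 = 3.0667
  S = [[9.2, -0.2],
 [-0.2, 3.0667]].

Step 3 — invert S. det(S) = 9.2·3.0667 - (-0.2)² = 28.1733.
  S^{-1} = (1/det) · [[d, -b], [-b, a]] = [[0.1088, 0.0071],
 [0.0071, 0.3265]].

Step 4 — quadratic form (x̄ - mu_0)^T · S^{-1} · (x̄ - mu_0):
  S^{-1} · (x̄ - mu_0) = (0.3171, -0.4141),
  (x̄ - mu_0)^T · [...] = (3)·(0.3171) + (-1.3333)·(-0.4141) = 1.5034.

Step 5 — scale by n: T² = 6 · 1.5034 = 9.0204.

T² ≈ 9.0204


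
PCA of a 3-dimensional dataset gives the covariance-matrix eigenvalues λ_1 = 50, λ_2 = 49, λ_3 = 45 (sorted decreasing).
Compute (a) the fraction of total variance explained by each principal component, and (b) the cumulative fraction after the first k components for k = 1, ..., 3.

Step 1 — total variance = trace(Sigma) = Σ λ_i = 50 + 49 + 45 = 144.

Step 2 — fraction explained by component i = λ_i / Σ λ:
  PC1: 50/144 = 0.3472
  PC2: 49/144 = 0.3403
  PC3: 45/144 = 0.3125

Step 3 — cumulative fraction after k components = (λ_1 + ... + λ_k) / Σ λ:
  k = 1: 50/144 = 0.3472
  k = 2: (50 + 49)/144 = 99/144 = 0.6875
  k = 3: (50 + 49 + 45)/144 = 144/144 = 1

Summary (fraction, with percent):

explained: PC1 0.3472 (34.72%), PC2 0.3403 (34.03%), PC3 0.3125 (31.25%);  cumulative: 0.3472, 0.6875, 1


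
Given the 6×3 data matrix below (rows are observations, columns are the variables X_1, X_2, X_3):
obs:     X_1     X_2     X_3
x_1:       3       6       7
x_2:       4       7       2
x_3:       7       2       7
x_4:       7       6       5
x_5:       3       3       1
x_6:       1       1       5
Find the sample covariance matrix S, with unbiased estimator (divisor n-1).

Step 1 — column means:
  mean(X_1) = (3 + 4 + 7 + 7 + 3 + 1) / 6 = 25/6 = 4.1667
  mean(X_2) = (6 + 7 + 2 + 6 + 3 + 1) / 6 = 25/6 = 4.1667
  mean(X_3) = (7 + 2 + 7 + 5 + 1 + 5) / 6 = 27/6 = 4.5

Step 2 — sample covariance S[i,j] = (1/(n-1)) · Σ_k (x_{k,i} - mean_i) · (x_{k,j} - mean_j), with n-1 = 5.
  S[X_1,X_1] = ((-1.1667)·(-1.1667) + (-0.1667)·(-0.1667) + (2.8333)·(2.8333) + (2.8333)·(2.8333) + (-1.1667)·(-1.1667) + (-3.1667)·(-3.1667)) / 5 = 28.8333/5 = 5.7667
  S[X_1,X_2] = ((-1.1667)·(1.8333) + (-0.1667)·(2.8333) + (2.8333)·(-2.1667) + (2.8333)·(1.8333) + (-1.1667)·(-1.1667) + (-3.1667)·(-3.1667)) / 5 = 7.8333/5 = 1.5667
  S[X_1,X_3] = ((-1.1667)·(2.5) + (-0.1667)·(-2.5) + (2.8333)·(2.5) + (2.8333)·(0.5) + (-1.1667)·(-3.5) + (-3.1667)·(0.5)) / 5 = 8.5/5 = 1.7
  S[X_2,X_2] = ((1.8333)·(1.8333) + (2.8333)·(2.8333) + (-2.1667)·(-2.1667) + (1.8333)·(1.8333) + (-1.1667)·(-1.1667) + (-3.1667)·(-3.1667)) / 5 = 30.8333/5 = 6.1667
  S[X_2,X_3] = ((1.8333)·(2.5) + (2.8333)·(-2.5) + (-2.1667)·(2.5) + (1.8333)·(0.5) + (-1.1667)·(-3.5) + (-3.1667)·(0.5)) / 5 = -4.5/5 = -0.9
  S[X_3,X_3] = ((2.5)·(2.5) + (-2.5)·(-2.5) + (2.5)·(2.5) + (0.5)·(0.5) + (-3.5)·(-3.5) + (0.5)·(0.5)) / 5 = 31.5/5 = 6.3

S is symmetric (S[j,i] = S[i,j]). Assembling:

S = [[5.7667, 1.5667, 1.7],
 [1.5667, 6.1667, -0.9],
 [1.7, -0.9, 6.3]]


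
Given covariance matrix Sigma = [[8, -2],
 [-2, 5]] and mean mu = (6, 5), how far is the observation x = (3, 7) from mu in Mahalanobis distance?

Step 1 — centre the observation: (x - mu) = (-3, 2).

Step 2 — invert Sigma. det(Sigma) = 8·5 - (-2)² = 36.
  Sigma^{-1} = (1/det) · [[d, -b], [-b, a]] = [[0.1389, 0.0556],
 [0.0556, 0.2222]].

Step 3 — form the quadratic (x - mu)^T · Sigma^{-1} · (x - mu):
  Sigma^{-1} · (x - mu) = (-0.3056, 0.2778).
  (x - mu)^T · [Sigma^{-1} · (x - mu)] = (-3)·(-0.3056) + (2)·(0.2778) = 1.4722.

Step 4 — take square root: d = √(1.4722) ≈ 1.2134.

d(x, mu) = √(1.4722) ≈ 1.2134


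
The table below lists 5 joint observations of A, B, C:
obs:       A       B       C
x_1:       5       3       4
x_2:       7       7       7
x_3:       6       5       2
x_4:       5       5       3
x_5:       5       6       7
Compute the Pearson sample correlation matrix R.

Step 1 — column means:
  mean(A) = (5 + 7 + 6 + 5 + 5) / 5 = 28/5 = 5.6
  mean(B) = (3 + 7 + 5 + 5 + 6) / 5 = 26/5 = 5.2
  mean(C) = (4 + 7 + 2 + 3 + 7) / 5 = 23/5 = 4.6

Step 2 — sample variances and covariances s[i,j] = (1/(n-1)) · Σ_k (x_{k,i} - mean_i) · (x_{k,j} - mean_j), with n-1 = 4:
  s[A,A] = ((-0.6)·(-0.6) + (1.4)·(1.4) + (0.4)·(0.4) + (-0.6)·(-0.6) + (-0.6)·(-0.6)) / 4 = 3.2/4 = 0.8
  s[A,B] = ((-0.6)·(-2.2) + (1.4)·(1.8) + (0.4)·(-0.2) + (-0.6)·(-0.2) + (-0.6)·(0.8)) / 4 = 3.4/4 = 0.85
  s[A,C] = ((-0.6)·(-0.6) + (1.4)·(2.4) + (0.4)·(-2.6) + (-0.6)·(-1.6) + (-0.6)·(2.4)) / 4 = 2.2/4 = 0.55
  s[B,B] = ((-2.2)·(-2.2) + (1.8)·(1.8) + (-0.2)·(-0.2) + (-0.2)·(-0.2) + (0.8)·(0.8)) / 4 = 8.8/4 = 2.2
  s[B,C] = ((-2.2)·(-0.6) + (1.8)·(2.4) + (-0.2)·(-2.6) + (-0.2)·(-1.6) + (0.8)·(2.4)) / 4 = 8.4/4 = 2.1
  s[C,C] = ((-0.6)·(-0.6) + (2.4)·(2.4) + (-2.6)·(-2.6) + (-1.6)·(-1.6) + (2.4)·(2.4)) / 4 = 21.2/4 = 5.3
  Sample standard deviations s_i = √(s[i,i]):
  s(A) = √(0.8) = 0.8944
  s(B) = √(2.2) = 1.4832
  s(C) = √(5.3) = 2.3022

Step 3 — r_{ij} = s_{ij} / (s_i · s_j):
  r[A,A] = 1 (diagonal).
  r[A,B] = 0.85 / (0.8944 · 1.4832) = 0.85 / 1.3266 = 0.6407
  r[A,C] = 0.55 / (0.8944 · 2.3022) = 0.55 / 2.0591 = 0.2671
  r[B,B] = 1 (diagonal).
  r[B,C] = 2.1 / (1.4832 · 2.3022) = 2.1 / 3.4147 = 0.615
  r[C,C] = 1 (diagonal).

R is symmetric with unit diagonal. Assembling:

R = [[1, 0.6407, 0.2671],
 [0.6407, 1, 0.615],
 [0.2671, 0.615, 1]]


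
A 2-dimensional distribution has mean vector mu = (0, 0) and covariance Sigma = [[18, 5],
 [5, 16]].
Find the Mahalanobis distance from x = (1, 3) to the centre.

Step 1 — centre the observation: (x - mu) = (1, 3).

Step 2 — invert Sigma. det(Sigma) = 18·16 - (5)² = 263.
  Sigma^{-1} = (1/det) · [[d, -b], [-b, a]] = [[0.0608, -0.019],
 [-0.019, 0.0684]].

Step 3 — form the quadratic (x - mu)^T · Sigma^{-1} · (x - mu):
  Sigma^{-1} · (x - mu) = (0.0038, 0.1863).
  (x - mu)^T · [Sigma^{-1} · (x - mu)] = (1)·(0.0038) + (3)·(0.1863) = 0.5627.

Step 4 — take square root: d = √(0.5627) ≈ 0.7502.

d(x, mu) = √(0.5627) ≈ 0.7502


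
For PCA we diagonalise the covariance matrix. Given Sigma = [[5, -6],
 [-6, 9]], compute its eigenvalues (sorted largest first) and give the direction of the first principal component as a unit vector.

Step 1 — characteristic polynomial of 2×2 Sigma:
  det(Sigma - λI) = λ² - trace · λ + det = 0.
  trace = 5 + 9 = 14, det = 5·9 - (-6)² = 9.
Step 2 — discriminant:
  Δ = trace² - 4·det = 196 - 36 = 160.
Step 3 — eigenvalues:
  λ = (trace ± √Δ)/2 = (14 ± 12.6491)/2,
  λ_1 = 13.3246,  λ_2 = 0.6754.

Step 4 — unit eigenvector for λ_1: solve (Sigma - λ_1 I)v = 0. First row:
  (5 - 13.3246)·v_x + (-6)·v_y = 0, i.e. (-8.3246)·v_x + (-6)·v_y = 0,
  so v ∝ (b, λ_1 - a) = (-6, 8.3246); multiply by -1 so the first entry is positive: u = (6, -8.3246).
  ||u|| = √((6)² + (-8.3246)²) = √(105.2982) ≈ 10.2615,
  v_1 = u/||u|| ≈ (0.5847, -0.8112) (||v_1|| = 1).

λ_1 = 13.3246,  λ_2 = 0.6754;  v_1 ≈ (0.5847, -0.8112)


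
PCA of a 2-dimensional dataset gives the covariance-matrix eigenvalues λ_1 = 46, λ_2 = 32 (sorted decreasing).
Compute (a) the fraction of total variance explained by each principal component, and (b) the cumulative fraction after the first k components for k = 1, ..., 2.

Step 1 — total variance = trace(Sigma) = Σ λ_i = 46 + 32 = 78.

Step 2 — fraction explained by component i = λ_i / Σ λ:
  PC1: 46/78 = 0.5897
  PC2: 32/78 = 0.4103

Step 3 — cumulative fraction after k components = (λ_1 + ... + λ_k) / Σ λ:
  k = 1: 46/78 = 0.5897
  k = 2: (46 + 32)/78 = 78/78 = 1

Summary (fraction, with percent):

explained: PC1 0.5897 (58.97%), PC2 0.4103 (41.03%);  cumulative: 0.5897, 1


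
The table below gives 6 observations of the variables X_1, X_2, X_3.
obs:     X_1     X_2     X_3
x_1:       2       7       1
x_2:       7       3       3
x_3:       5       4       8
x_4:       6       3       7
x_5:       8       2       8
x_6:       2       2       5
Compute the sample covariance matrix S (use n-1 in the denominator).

Step 1 — column means:
  mean(X_1) = (2 + 7 + 5 + 6 + 8 + 2) / 6 = 30/6 = 5
  mean(X_2) = (7 + 3 + 4 + 3 + 2 + 2) / 6 = 21/6 = 3.5
  mean(X_3) = (1 + 3 + 8 + 7 + 8 + 5) / 6 = 32/6 = 5.3333

Step 2 — sample covariance S[i,j] = (1/(n-1)) · Σ_k (x_{k,i} - mean_i) · (x_{k,j} - mean_j), with n-1 = 5.
  S[X_1,X_1] = ((-3)·(-3) + (2)·(2) + (0)·(0) + (1)·(1) + (3)·(3) + (-3)·(-3)) / 5 = 32/5 = 6.4
  S[X_1,X_2] = ((-3)·(3.5) + (2)·(-0.5) + (0)·(0.5) + (1)·(-0.5) + (3)·(-1.5) + (-3)·(-1.5)) / 5 = -12/5 = -2.4
  S[X_1,X_3] = ((-3)·(-4.3333) + (2)·(-2.3333) + (0)·(2.6667) + (1)·(1.6667) + (3)·(2.6667) + (-3)·(-0.3333)) / 5 = 19/5 = 3.8
  S[X_2,X_2] = ((3.5)·(3.5) + (-0.5)·(-0.5) + (0.5)·(0.5) + (-0.5)·(-0.5) + (-1.5)·(-1.5) + (-1.5)·(-1.5)) / 5 = 17.5/5 = 3.5
  S[X_2,X_3] = ((3.5)·(-4.3333) + (-0.5)·(-2.3333) + (0.5)·(2.6667) + (-0.5)·(1.6667) + (-1.5)·(2.6667) + (-1.5)·(-0.3333)) / 5 = -17/5 = -3.4
  S[X_3,X_3] = ((-4.3333)·(-4.3333) + (-2.3333)·(-2.3333) + (2.6667)·(2.6667) + (1.6667)·(1.6667) + (2.6667)·(2.6667) + (-0.3333)·(-0.3333)) / 5 = 41.3333/5 = 8.2667

S is symmetric (S[j,i] = S[i,j]). Assembling:

S = [[6.4, -2.4, 3.8],
 [-2.4, 3.5, -3.4],
 [3.8, -3.4, 8.2667]]


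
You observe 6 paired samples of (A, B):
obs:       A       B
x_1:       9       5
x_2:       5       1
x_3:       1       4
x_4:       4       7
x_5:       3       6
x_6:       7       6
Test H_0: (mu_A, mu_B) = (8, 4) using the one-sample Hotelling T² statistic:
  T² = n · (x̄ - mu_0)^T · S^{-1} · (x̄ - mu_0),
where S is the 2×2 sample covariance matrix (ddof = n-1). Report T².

Step 1 — sample mean vector:
  mean(A) = (9 + 5 + 1 + 4 + 3 + 7) / 6 = 29/6 = 4.8333
  mean(B) = (5 + 1 + 4 + 7 + 6 + 6) / 6 = 29/6 = 4.8333
  x̄ = (4.8333, 4.8333),  deviation x̄ - mu_0 = (4.8333, 4.8333) - (8, 4) = (-3.1667, 0.8333).

Step 2 — sample covariance matrix, S[i,j] = (1/(n-1)) · Σ_k (x_{k,i} - mean_i) · (x_{k,j} - mean_j), divisor n-1 = 5:
  S[A,A] = ((4.1667)·(4.1667) + (0.1667)·(0.1667) + (-3.8333)·(-3.8333) + (-0.8333)·(-0.8333) + (-1.8333)·(-1.8333) + (2.1667)·(2.1667)) / 5 = 40.8333/5 = 8.1667
  S[A,B] = ((4.1667)·(0.1667) + (0.1667)·(-3.8333) + (-3.8333)·(-0.8333) + (-0.8333)·(2.1667) + (-1.8333)·(1.1667) + (2.1667)·(1.1667)) / 5 = 1.8333/5 = 0.3667
  S[B,B] = ((0.1667)·(0.1667) + (-3.8333)·(-3.8333) + (-0.8333)·(-0.8333) + (2.1667)·(2.1667) + (1.1667)·(1.1667) + (1.1667)·(1.1667)) / 5 = 22.8333/5 = 4.5667
  S = [[8.1667, 0.3667],
 [0.3667, 4.5667]].

Step 3 — invert S. det(S) = 8.1667·4.5667 - (0.3667)² = 37.16.
  S^{-1} = (1/det) · [[d, -b], [-b, a]] = [[0.1229, -0.0099],
 [-0.0099, 0.2198]].

Step 4 — quadratic form (x̄ - mu_0)^T · S^{-1} · (x̄ - mu_0):
  S^{-1} · (x̄ - mu_0) = (-0.3974, 0.2144),
  (x̄ - mu_0)^T · [...] = (-3.1667)·(-0.3974) + (0.8333)·(0.2144) = 1.437.

Step 5 — scale by n: T² = 6 · 1.437 = 8.6222.

T² ≈ 8.6222


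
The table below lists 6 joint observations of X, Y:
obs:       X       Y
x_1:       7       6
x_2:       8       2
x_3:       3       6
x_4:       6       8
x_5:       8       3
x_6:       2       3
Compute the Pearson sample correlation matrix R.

Step 1 — column means:
  mean(X) = (7 + 8 + 3 + 6 + 8 + 2) / 6 = 34/6 = 5.6667
  mean(Y) = (6 + 2 + 6 + 8 + 3 + 3) / 6 = 28/6 = 4.6667

Step 2 — sample variances and covariances s[i,j] = (1/(n-1)) · Σ_k (x_{k,i} - mean_i) · (x_{k,j} - mean_j), with n-1 = 5:
  s[X,X] = ((1.3333)·(1.3333) + (2.3333)·(2.3333) + (-2.6667)·(-2.6667) + (0.3333)·(0.3333) + (2.3333)·(2.3333) + (-3.6667)·(-3.6667)) / 5 = 33.3333/5 = 6.6667
  s[X,Y] = ((1.3333)·(1.3333) + (2.3333)·(-2.6667) + (-2.6667)·(1.3333) + (0.3333)·(3.3333) + (2.3333)·(-1.6667) + (-3.6667)·(-1.6667)) / 5 = -4.6667/5 = -0.9333
  s[Y,Y] = ((1.3333)·(1.3333) + (-2.6667)·(-2.6667) + (1.3333)·(1.3333) + (3.3333)·(3.3333) + (-1.6667)·(-1.6667) + (-1.6667)·(-1.6667)) / 5 = 27.3333/5 = 5.4667
  Sample standard deviations s_i = √(s[i,i]):
  s(X) = √(6.6667) = 2.582
  s(Y) = √(5.4667) = 2.3381

Step 3 — r_{ij} = s_{ij} / (s_i · s_j):
  r[X,X] = 1 (diagonal).
  r[X,Y] = -0.9333 / (2.582 · 2.3381) = -0.9333 / 6.0369 = -0.1546
  r[Y,Y] = 1 (diagonal).

R is symmetric with unit diagonal. Assembling:

R = [[1, -0.1546],
 [-0.1546, 1]]


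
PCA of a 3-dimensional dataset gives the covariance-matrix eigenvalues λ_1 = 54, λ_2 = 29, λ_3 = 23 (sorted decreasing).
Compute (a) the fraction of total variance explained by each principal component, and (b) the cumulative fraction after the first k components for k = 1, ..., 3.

Step 1 — total variance = trace(Sigma) = Σ λ_i = 54 + 29 + 23 = 106.

Step 2 — fraction explained by component i = λ_i / Σ λ:
  PC1: 54/106 = 0.5094
  PC2: 29/106 = 0.2736
  PC3: 23/106 = 0.217

Step 3 — cumulative fraction after k components = (λ_1 + ... + λ_k) / Σ λ:
  k = 1: 54/106 = 0.5094
  k = 2: (54 + 29)/106 = 83/106 = 0.783
  k = 3: (54 + 29 + 23)/106 = 106/106 = 1

Summary (fraction, with percent):

explained: PC1 0.5094 (50.94%), PC2 0.2736 (27.36%), PC3 0.217 (21.7%);  cumulative: 0.5094, 0.783, 1


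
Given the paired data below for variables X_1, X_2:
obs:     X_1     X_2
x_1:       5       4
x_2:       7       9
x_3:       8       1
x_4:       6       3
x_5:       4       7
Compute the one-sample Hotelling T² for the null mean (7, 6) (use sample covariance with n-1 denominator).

Step 1 — sample mean vector:
  mean(X_1) = (5 + 7 + 8 + 6 + 4) / 5 = 30/5 = 6
  mean(X_2) = (4 + 9 + 1 + 3 + 7) / 5 = 24/5 = 4.8
  x̄ = (6, 4.8),  deviation x̄ - mu_0 = (6, 4.8) - (7, 6) = (-1, -1.2).

Step 2 — sample covariance matrix, S[i,j] = (1/(n-1)) · Σ_k (x_{k,i} - mean_i) · (x_{k,j} - mean_j), divisor n-1 = 4:
  S[X_1,X_1] = ((-1)·(-1) + (1)·(1) + (2)·(2) + (0)·(0) + (-2)·(-2)) / 4 = 10/4 = 2.5
  S[X_1,X_2] = ((-1)·(-0.8) + (1)·(4.2) + (2)·(-3.8) + (0)·(-1.8) + (-2)·(2.2)) / 4 = -7/4 = -1.75
  S[X_2,X_2] = ((-0.8)·(-0.8) + (4.2)·(4.2) + (-3.8)·(-3.8) + (-1.8)·(-1.8) + (2.2)·(2.2)) / 4 = 40.8/4 = 10.2
  S = [[2.5, -1.75],
 [-1.75, 10.2]].

Step 3 — invert S. det(S) = 2.5·10.2 - (-1.75)² = 22.4375.
  S^{-1} = (1/det) · [[d, -b], [-b, a]] = [[0.4546, 0.078],
 [0.078, 0.1114]].

Step 4 — quadratic form (x̄ - mu_0)^T · S^{-1} · (x̄ - mu_0):
  S^{-1} · (x̄ - mu_0) = (-0.5482, -0.2117),
  (x̄ - mu_0)^T · [...] = (-1)·(-0.5482) + (-1.2)·(-0.2117) = 0.8022.

Step 5 — scale by n: T² = 5 · 0.8022 = 4.0111.

T² ≈ 4.0111


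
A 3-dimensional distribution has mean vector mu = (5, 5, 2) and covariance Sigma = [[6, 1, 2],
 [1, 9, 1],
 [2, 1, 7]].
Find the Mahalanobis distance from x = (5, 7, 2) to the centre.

Step 1 — centre the observation: (x - mu) = (0, 2, 0).

Step 2 — invert Sigma (cofactor / det for 3×3, or solve directly):
  Sigma^{-1} = [[0.1862, -0.015, -0.0511],
 [-0.015, 0.1141, -0.012],
 [-0.0511, -0.012, 0.1592]].

Step 3 — form the quadratic (x - mu)^T · Sigma^{-1} · (x - mu):
  Sigma^{-1} · (x - mu) = (-0.03, 0.2282, -0.024).
  (x - mu)^T · [Sigma^{-1} · (x - mu)] = (0)·(-0.03) + (2)·(0.2282) + (0)·(-0.024) = 0.4565.

Step 4 — take square root: d = √(0.4565) ≈ 0.6756.

d(x, mu) = √(0.4565) ≈ 0.6756


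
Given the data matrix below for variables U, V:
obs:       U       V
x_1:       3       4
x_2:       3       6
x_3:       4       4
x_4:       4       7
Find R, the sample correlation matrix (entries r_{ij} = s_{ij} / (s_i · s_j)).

Step 1 — column means:
  mean(U) = (3 + 3 + 4 + 4) / 4 = 14/4 = 3.5
  mean(V) = (4 + 6 + 4 + 7) / 4 = 21/4 = 5.25

Step 2 — sample variances and covariances s[i,j] = (1/(n-1)) · Σ_k (x_{k,i} - mean_i) · (x_{k,j} - mean_j), with n-1 = 3:
  s[U,U] = ((-0.5)·(-0.5) + (-0.5)·(-0.5) + (0.5)·(0.5) + (0.5)·(0.5)) / 3 = 1/3 = 0.3333
  s[U,V] = ((-0.5)·(-1.25) + (-0.5)·(0.75) + (0.5)·(-1.25) + (0.5)·(1.75)) / 3 = 0.5/3 = 0.1667
  s[V,V] = ((-1.25)·(-1.25) + (0.75)·(0.75) + (-1.25)·(-1.25) + (1.75)·(1.75)) / 3 = 6.75/3 = 2.25
  Sample standard deviations s_i = √(s[i,i]):
  s(U) = √(0.3333) = 0.5774
  s(V) = √(2.25) = 1.5

Step 3 — r_{ij} = s_{ij} / (s_i · s_j):
  r[U,U] = 1 (diagonal).
  r[U,V] = 0.1667 / (0.5774 · 1.5) = 0.1667 / 0.866 = 0.1925
  r[V,V] = 1 (diagonal).

R is symmetric with unit diagonal. Assembling:

R = [[1, 0.1925],
 [0.1925, 1]]


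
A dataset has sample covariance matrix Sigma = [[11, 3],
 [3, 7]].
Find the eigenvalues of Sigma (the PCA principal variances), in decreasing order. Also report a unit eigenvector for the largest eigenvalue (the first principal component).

Step 1 — characteristic polynomial of 2×2 Sigma:
  det(Sigma - λI) = λ² - trace · λ + det = 0.
  trace = 11 + 7 = 18, det = 11·7 - (3)² = 68.
Step 2 — discriminant:
  Δ = trace² - 4·det = 324 - 272 = 52.
Step 3 — eigenvalues:
  λ = (trace ± √Δ)/2 = (18 ± 7.2111)/2,
  λ_1 = 12.6056,  λ_2 = 5.3944.

Step 4 — unit eigenvector for λ_1: solve (Sigma - λ_1 I)v = 0. First row:
  (11 - 12.6056)·v_x + (3)·v_y = 0, i.e. (-1.6056)·v_x + (3)·v_y = 0,
  so v ∝ (b, λ_1 - a) = (3, 1.6056) = u.
  ||u|| = √((3)² + (1.6056)²) = √(11.5778) ≈ 3.4026,
  v_1 = u/||u|| ≈ (0.8817, 0.4719) (||v_1|| = 1).

λ_1 = 12.6056,  λ_2 = 5.3944;  v_1 ≈ (0.8817, 0.4719)


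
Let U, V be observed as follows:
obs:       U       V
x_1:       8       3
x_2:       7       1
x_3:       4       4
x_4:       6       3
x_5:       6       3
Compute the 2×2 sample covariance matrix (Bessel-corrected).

Step 1 — column means:
  mean(U) = (8 + 7 + 4 + 6 + 6) / 5 = 31/5 = 6.2
  mean(V) = (3 + 1 + 4 + 3 + 3) / 5 = 14/5 = 2.8

Step 2 — sample covariance S[i,j] = (1/(n-1)) · Σ_k (x_{k,i} - mean_i) · (x_{k,j} - mean_j), with n-1 = 4.
  S[U,U] = ((1.8)·(1.8) + (0.8)·(0.8) + (-2.2)·(-2.2) + (-0.2)·(-0.2) + (-0.2)·(-0.2)) / 4 = 8.8/4 = 2.2
  S[U,V] = ((1.8)·(0.2) + (0.8)·(-1.8) + (-2.2)·(1.2) + (-0.2)·(0.2) + (-0.2)·(0.2)) / 4 = -3.8/4 = -0.95
  S[V,V] = ((0.2)·(0.2) + (-1.8)·(-1.8) + (1.2)·(1.2) + (0.2)·(0.2) + (0.2)·(0.2)) / 4 = 4.8/4 = 1.2

S is symmetric (S[j,i] = S[i,j]). Assembling:

S = [[2.2, -0.95],
 [-0.95, 1.2]]


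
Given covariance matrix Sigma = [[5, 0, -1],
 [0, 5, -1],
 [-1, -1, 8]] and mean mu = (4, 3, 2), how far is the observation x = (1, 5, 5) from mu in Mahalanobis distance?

Step 1 — centre the observation: (x - mu) = (-3, 2, 3).

Step 2 — invert Sigma (cofactor / det for 3×3, or solve directly):
  Sigma^{-1} = [[0.2053, 0.0053, 0.0263],
 [0.0053, 0.2053, 0.0263],
 [0.0263, 0.0263, 0.1316]].

Step 3 — form the quadratic (x - mu)^T · Sigma^{-1} · (x - mu):
  Sigma^{-1} · (x - mu) = (-0.5263, 0.4737, 0.3684).
  (x - mu)^T · [Sigma^{-1} · (x - mu)] = (-3)·(-0.5263) + (2)·(0.4737) + (3)·(0.3684) = 3.6316.

Step 4 — take square root: d = √(3.6316) ≈ 1.9057.

d(x, mu) = √(3.6316) ≈ 1.9057


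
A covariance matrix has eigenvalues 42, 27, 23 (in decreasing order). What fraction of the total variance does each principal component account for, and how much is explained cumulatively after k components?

Step 1 — total variance = trace(Sigma) = Σ λ_i = 42 + 27 + 23 = 92.

Step 2 — fraction explained by component i = λ_i / Σ λ:
  PC1: 42/92 = 0.4565
  PC2: 27/92 = 0.2935
  PC3: 23/92 = 0.25

Step 3 — cumulative fraction after k components = (λ_1 + ... + λ_k) / Σ λ:
  k = 1: 42/92 = 0.4565
  k = 2: (42 + 27)/92 = 69/92 = 0.75
  k = 3: (42 + 27 + 23)/92 = 92/92 = 1

Summary (fraction, with percent):

explained: PC1 0.4565 (45.65%), PC2 0.2935 (29.35%), PC3 0.25 (25%);  cumulative: 0.4565, 0.75, 1


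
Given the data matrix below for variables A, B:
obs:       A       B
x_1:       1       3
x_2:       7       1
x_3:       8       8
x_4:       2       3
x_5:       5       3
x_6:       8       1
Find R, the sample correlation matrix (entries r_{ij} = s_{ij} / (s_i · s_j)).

Step 1 — column means:
  mean(A) = (1 + 7 + 8 + 2 + 5 + 8) / 6 = 31/6 = 5.1667
  mean(B) = (3 + 1 + 8 + 3 + 3 + 1) / 6 = 19/6 = 3.1667

Step 2 — sample variances and covariances s[i,j] = (1/(n-1)) · Σ_k (x_{k,i} - mean_i) · (x_{k,j} - mean_j), with n-1 = 5:
  s[A,A] = ((-4.1667)·(-4.1667) + (1.8333)·(1.8333) + (2.8333)·(2.8333) + (-3.1667)·(-3.1667) + (-0.1667)·(-0.1667) + (2.8333)·(2.8333)) / 5 = 46.8333/5 = 9.3667
  s[A,B] = ((-4.1667)·(-0.1667) + (1.8333)·(-2.1667) + (2.8333)·(4.8333) + (-3.1667)·(-0.1667) + (-0.1667)·(-0.1667) + (2.8333)·(-2.1667)) / 5 = 4.8333/5 = 0.9667
  s[B,B] = ((-0.1667)·(-0.1667) + (-2.1667)·(-2.1667) + (4.8333)·(4.8333) + (-0.1667)·(-0.1667) + (-0.1667)·(-0.1667) + (-2.1667)·(-2.1667)) / 5 = 32.8333/5 = 6.5667
  Sample standard deviations s_i = √(s[i,i]):
  s(A) = √(9.3667) = 3.0605
  s(B) = √(6.5667) = 2.5626

Step 3 — r_{ij} = s_{ij} / (s_i · s_j):
  r[A,A] = 1 (diagonal).
  r[A,B] = 0.9667 / (3.0605 · 2.5626) = 0.9667 / 7.8427 = 0.1233
  r[B,B] = 1 (diagonal).

R is symmetric with unit diagonal. Assembling:

R = [[1, 0.1233],
 [0.1233, 1]]


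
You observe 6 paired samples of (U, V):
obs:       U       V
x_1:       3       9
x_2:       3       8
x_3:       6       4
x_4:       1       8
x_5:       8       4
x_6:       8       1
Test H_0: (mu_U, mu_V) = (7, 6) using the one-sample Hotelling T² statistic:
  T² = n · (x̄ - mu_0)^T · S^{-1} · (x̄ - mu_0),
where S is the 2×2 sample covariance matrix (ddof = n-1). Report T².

Step 1 — sample mean vector:
  mean(U) = (3 + 3 + 6 + 1 + 8 + 8) / 6 = 29/6 = 4.8333
  mean(V) = (9 + 8 + 4 + 8 + 4 + 1) / 6 = 34/6 = 5.6667
  x̄ = (4.8333, 5.6667),  deviation x̄ - mu_0 = (4.8333, 5.6667) - (7, 6) = (-2.1667, -0.3333).

Step 2 — sample covariance matrix, S[i,j] = (1/(n-1)) · Σ_k (x_{k,i} - mean_i) · (x_{k,j} - mean_j), divisor n-1 = 5:
  S[U,U] = ((-1.8333)·(-1.8333) + (-1.8333)·(-1.8333) + (1.1667)·(1.1667) + (-3.8333)·(-3.8333) + (3.1667)·(3.1667) + (3.1667)·(3.1667)) / 5 = 42.8333/5 = 8.5667
  S[U,V] = ((-1.8333)·(3.3333) + (-1.8333)·(2.3333) + (1.1667)·(-1.6667) + (-3.8333)·(2.3333) + (3.1667)·(-1.6667) + (3.1667)·(-4.6667)) / 5 = -41.3333/5 = -8.2667
  S[V,V] = ((3.3333)·(3.3333) + (2.3333)·(2.3333) + (-1.6667)·(-1.6667) + (2.3333)·(2.3333) + (-1.6667)·(-1.6667) + (-4.6667)·(-4.6667)) / 5 = 49.3333/5 = 9.8667
  S = [[8.5667, -8.2667],
 [-8.2667, 9.8667]].

Step 3 — invert S. det(S) = 8.5667·9.8667 - (-8.2667)² = 16.1867.
  S^{-1} = (1/det) · [[d, -b], [-b, a]] = [[0.6096, 0.5107],
 [0.5107, 0.5292]].

Step 4 — quadratic form (x̄ - mu_0)^T · S^{-1} · (x̄ - mu_0):
  S^{-1} · (x̄ - mu_0) = (-1.4909, -1.2829),
  (x̄ - mu_0)^T · [...] = (-2.1667)·(-1.4909) + (-0.3333)·(-1.2829) = 3.658.

Step 5 — scale by n: T² = 6 · 3.658 = 21.9481.

T² ≈ 21.9481


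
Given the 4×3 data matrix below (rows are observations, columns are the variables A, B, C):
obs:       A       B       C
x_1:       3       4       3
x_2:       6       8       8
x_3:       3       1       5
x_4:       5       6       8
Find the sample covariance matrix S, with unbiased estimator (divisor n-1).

Step 1 — column means:
  mean(A) = (3 + 6 + 3 + 5) / 4 = 17/4 = 4.25
  mean(B) = (4 + 8 + 1 + 6) / 4 = 19/4 = 4.75
  mean(C) = (3 + 8 + 5 + 8) / 4 = 24/4 = 6

Step 2 — sample covariance S[i,j] = (1/(n-1)) · Σ_k (x_{k,i} - mean_i) · (x_{k,j} - mean_j), with n-1 = 3.
  S[A,A] = ((-1.25)·(-1.25) + (1.75)·(1.75) + (-1.25)·(-1.25) + (0.75)·(0.75)) / 3 = 6.75/3 = 2.25
  S[A,B] = ((-1.25)·(-0.75) + (1.75)·(3.25) + (-1.25)·(-3.75) + (0.75)·(1.25)) / 3 = 12.25/3 = 4.0833
  S[A,C] = ((-1.25)·(-3) + (1.75)·(2) + (-1.25)·(-1) + (0.75)·(2)) / 3 = 10/3 = 3.3333
  S[B,B] = ((-0.75)·(-0.75) + (3.25)·(3.25) + (-3.75)·(-3.75) + (1.25)·(1.25)) / 3 = 26.75/3 = 8.9167
  S[B,C] = ((-0.75)·(-3) + (3.25)·(2) + (-3.75)·(-1) + (1.25)·(2)) / 3 = 15/3 = 5
  S[C,C] = ((-3)·(-3) + (2)·(2) + (-1)·(-1) + (2)·(2)) / 3 = 18/3 = 6

S is symmetric (S[j,i] = S[i,j]). Assembling:

S = [[2.25, 4.0833, 3.3333],
 [4.0833, 8.9167, 5],
 [3.3333, 5, 6]]


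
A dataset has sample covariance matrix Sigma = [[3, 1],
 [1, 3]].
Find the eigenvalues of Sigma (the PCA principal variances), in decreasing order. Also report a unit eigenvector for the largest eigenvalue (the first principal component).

Step 1 — characteristic polynomial of 2×2 Sigma:
  det(Sigma - λI) = λ² - trace · λ + det = 0.
  trace = 3 + 3 = 6, det = 3·3 - (1)² = 8.
Step 2 — discriminant:
  Δ = trace² - 4·det = 36 - 32 = 4.
Step 3 — eigenvalues:
  λ = (trace ± √Δ)/2 = (6 ± 2)/2,
  λ_1 = 4,  λ_2 = 2.

Step 4 — unit eigenvector for λ_1: solve (Sigma - λ_1 I)v = 0. First row:
  (3 - 4)·v_x + (1)·v_y = 0, i.e. (-1)·v_x + (1)·v_y = 0,
  so v ∝ (b, λ_1 - a) = (1, 1) = u.
  ||u|| = √((1)² + (1)²) = √(2) ≈ 1.4142,
  v_1 = u/||u|| ≈ (0.7071, 0.7071) (||v_1|| = 1).

λ_1 = 4,  λ_2 = 2;  v_1 ≈ (0.7071, 0.7071)
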